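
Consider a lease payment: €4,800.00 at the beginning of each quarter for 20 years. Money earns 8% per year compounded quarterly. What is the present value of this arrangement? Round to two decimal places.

This is an annuity due: 80 payments of €4,800.00 at the beginning of each quarter.
Periodic rate r = 0.08/4 per quarter; n is counted in quarters.
PV = PMT × [(1 − (1+r)^−n)/r] × (1+r) = 4,800 × [1 − (1+r)^−80] / r × (1+r) = €194,589.14

€194,589.14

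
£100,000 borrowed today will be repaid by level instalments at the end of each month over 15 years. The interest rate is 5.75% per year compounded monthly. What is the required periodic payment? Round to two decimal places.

£830.41

Level ordinary annuity; solve PV = PMT × [(1 − (1+r)^−n)/r] for PMT.
Periodic rate r = 0.0575/12 per month; n is counted in months.
With n = 180: PMT = 100,000 / ([(1 − (1+r)^−n)/r]) = £830.41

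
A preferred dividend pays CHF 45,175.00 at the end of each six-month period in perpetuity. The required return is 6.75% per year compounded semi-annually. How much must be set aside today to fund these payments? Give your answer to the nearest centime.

CHF 1,338,518.52

Periodic rate r = 0.0675/2 per half-year.
Level perpetuity: PV = PMT / r = 45,175 / (0.0675/2) = CHF 1,338,518.52.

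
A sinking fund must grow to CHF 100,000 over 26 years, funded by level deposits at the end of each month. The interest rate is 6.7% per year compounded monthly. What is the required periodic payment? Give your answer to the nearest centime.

CHF 119.27

Level ordinary annuity; solve FV = PMT × [((1+r)^n − 1)/r] for PMT.
Periodic rate r = 0.067/12 per month; n is counted in months.
With n = 312: PMT = 100,000 / ([((1+r)^n − 1)/r]) = CHF 119.27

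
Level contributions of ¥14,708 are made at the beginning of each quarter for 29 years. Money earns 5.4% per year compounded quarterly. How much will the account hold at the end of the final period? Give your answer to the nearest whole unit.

This is an annuity due: 116 deposits of ¥14,708 at the beginning of each quarter.
Periodic rate r = 0.054/4 per quarter; n is counted in quarters.
FV = PMT × [((1+r)^n − 1)/r] × (1+r) = 14,708 × [(1+r)^116 − 1] / r × (1+r) = ¥4,126,982

¥4,126,982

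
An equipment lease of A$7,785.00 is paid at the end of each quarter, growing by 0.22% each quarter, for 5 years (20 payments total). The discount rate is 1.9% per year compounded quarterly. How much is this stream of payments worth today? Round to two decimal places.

A$151,283.95

Periodic rate r = 0.019/4 per quarter; n is counted in quarters.
Growing ordinary annuity: PV = PMT₁ × [1 − ((1+g)/(1+r))^n] / (r − g) = 7,785 × [1 − ((1+0.0022)/(1+r))^20] / (r − 0.0022) = A$151,283.95.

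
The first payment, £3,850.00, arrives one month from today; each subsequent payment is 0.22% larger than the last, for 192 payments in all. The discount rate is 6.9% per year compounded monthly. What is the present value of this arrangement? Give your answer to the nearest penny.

£534,473.78

Periodic rate r = 0.069/12 per month; n is counted in months.
Growing ordinary annuity: PV = PMT₁ × [1 − ((1+g)/(1+r))^n] / (r − g) = 3,850 × [1 − ((1+0.0022)/(1+r))^192] / (r − 0.0022) = £534,473.78.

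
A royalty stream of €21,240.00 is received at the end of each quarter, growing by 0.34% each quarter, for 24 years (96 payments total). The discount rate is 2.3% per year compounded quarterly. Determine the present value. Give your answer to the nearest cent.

Periodic rate r = 0.023/4 per quarter; n is counted in quarters.
Growing ordinary annuity: PV = PMT₁ × [1 − ((1+g)/(1+r))^n] / (r − g) = 21,240 × [1 − ((1+0.0034)/(1+r))^96] / (r − 0.0034) = €1,817,985.73.

€1,817,985.73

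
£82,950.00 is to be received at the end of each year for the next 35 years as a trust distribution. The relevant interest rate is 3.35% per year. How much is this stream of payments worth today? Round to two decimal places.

This is an ordinary annuity: 35 payments of £82,950.00 at the end of each year.
Periodic rate r = 0.0335 per year.
PV = PMT × [(1 − (1+r)^−n)/r] = 82,950 × [1 − (1+r)^−35] / r = £1,694,663.01

£1,694,663.01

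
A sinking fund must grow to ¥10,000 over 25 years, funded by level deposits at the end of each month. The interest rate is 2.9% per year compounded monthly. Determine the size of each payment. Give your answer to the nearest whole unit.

¥23

Level ordinary annuity; solve FV = PMT × [((1+r)^n − 1)/r] for PMT.
Periodic rate r = 0.029/12 per month; n is counted in months.
With n = 300: PMT = 10,000 / ([((1+r)^n − 1)/r]) = ¥23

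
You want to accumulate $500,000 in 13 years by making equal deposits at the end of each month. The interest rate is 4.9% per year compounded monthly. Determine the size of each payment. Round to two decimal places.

$2,298.27

Level ordinary annuity; solve FV = PMT × [((1+r)^n − 1)/r] for PMT.
Periodic rate r = 0.049/12 per month; n is counted in months.
With n = 156: PMT = 500,000 / ([((1+r)^n − 1)/r]) = $2,298.27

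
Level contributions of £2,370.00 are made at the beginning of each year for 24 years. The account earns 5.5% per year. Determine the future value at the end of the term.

This is an annuity due: 24 deposits of £2,370.00 at the beginning of each year.
Periodic rate r = 0.055 per year.
FV = PMT × [((1+r)^n − 1)/r] × (1+r) = 2,370 × [(1+r)^24 − 1] / r × (1+r) = £118,861.63

£118,861.63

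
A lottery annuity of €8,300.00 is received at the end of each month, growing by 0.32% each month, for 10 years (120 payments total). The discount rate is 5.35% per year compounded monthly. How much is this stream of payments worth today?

Periodic rate r = 0.0535/12 per month; n is counted in months.
Growing ordinary annuity: PV = PMT₁ × [1 − ((1+g)/(1+r))^n] / (r − g) = 8,300 × [1 − ((1+0.0032)/(1+r))^120] / (r − 0.0032) = €921,180.64.

€921,180.64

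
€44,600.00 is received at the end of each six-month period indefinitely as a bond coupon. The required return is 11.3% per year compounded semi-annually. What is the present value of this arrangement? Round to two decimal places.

€789,380.53

Periodic rate r = 0.113/2 per half-year.
Level perpetuity: PV = PMT / r = 44,600 / (0.113/2) = €789,380.53.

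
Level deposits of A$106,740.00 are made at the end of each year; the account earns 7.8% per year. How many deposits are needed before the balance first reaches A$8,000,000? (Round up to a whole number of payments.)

26 payments

Periodic rate r = 0.078 per year.
Ordinary annuity FV: 8,000,000 = 106,740 × [((1+r)^n − 1)/r].
(1+r)^n = 1 + 8,000,000 × r / 106,740, so n = ln(1 + 8,000,000·r/106,740) / ln(1+r) = 25.61.
Round up to a whole number of payments: n = 26.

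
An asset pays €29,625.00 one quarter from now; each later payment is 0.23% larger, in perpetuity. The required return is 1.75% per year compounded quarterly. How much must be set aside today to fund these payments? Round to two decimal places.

Periodic rate r = 0.0175/4 per quarter.
Growing perpetuity (Gordon): PV = PMT₁ / (r − g) = 29,625 / (r − 0.0023) = €14,277,108.43.

€14,277,108.43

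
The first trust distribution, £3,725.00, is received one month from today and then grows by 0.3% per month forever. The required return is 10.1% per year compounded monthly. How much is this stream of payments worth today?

Periodic rate r = 0.101/12 per month.
Growing perpetuity (Gordon): PV = PMT₁ / (r − g) = 3,725 / (r − 0.003) = £687,692.31.

£687,692.31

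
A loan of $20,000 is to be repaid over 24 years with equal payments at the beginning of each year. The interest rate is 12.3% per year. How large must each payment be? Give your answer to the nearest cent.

Level annuity due; solve PV = PMT × [(1 − (1+r)^−n)/r] × (1+r) for PMT.
Periodic rate r = 0.123 per year.
With n = 24: PMT = 20,000 / ([(1 − (1+r)^−n)/r] × (1+r)) = $2,334.82

$2,334.82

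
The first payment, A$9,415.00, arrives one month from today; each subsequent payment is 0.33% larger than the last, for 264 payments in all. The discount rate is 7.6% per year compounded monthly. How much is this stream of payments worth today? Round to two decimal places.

A$1,704,954.67

Periodic rate r = 0.076/12 per month; n is counted in months.
Growing ordinary annuity: PV = PMT₁ × [1 − ((1+g)/(1+r))^n] / (r − g) = 9,415 × [1 − ((1+0.0033)/(1+r))^264] / (r − 0.0033) = A$1,704,954.67.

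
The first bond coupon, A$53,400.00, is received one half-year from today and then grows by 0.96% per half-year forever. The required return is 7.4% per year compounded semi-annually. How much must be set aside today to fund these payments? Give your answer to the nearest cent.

A$1,948,905.11

Periodic rate r = 0.074/2 per half-year.
Growing perpetuity (Gordon): PV = PMT₁ / (r − g) = 53,400 / (r − 0.0096) = A$1,948,905.11.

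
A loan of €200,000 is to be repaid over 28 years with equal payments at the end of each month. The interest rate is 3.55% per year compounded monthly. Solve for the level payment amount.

€940.10

Level ordinary annuity; solve PV = PMT × [(1 − (1+r)^−n)/r] for PMT.
Periodic rate r = 0.0355/12 per month; n is counted in months.
With n = 336: PMT = 200,000 / ([(1 − (1+r)^−n)/r]) = €940.10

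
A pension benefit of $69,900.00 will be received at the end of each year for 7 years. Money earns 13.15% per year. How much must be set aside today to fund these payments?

This is an ordinary annuity: 7 payments of $69,900.00 at the end of each year.
Periodic rate r = 0.1315 per year.
PV = PMT × [(1 − (1+r)^−n)/r] = 69,900 × [1 − (1+r)^−7] / r = $307,702.54

$307,702.54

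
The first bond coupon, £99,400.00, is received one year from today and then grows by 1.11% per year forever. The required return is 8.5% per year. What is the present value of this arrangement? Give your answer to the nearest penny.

£1,345,060.89

Periodic rate r = 0.085 per year.
Growing perpetuity (Gordon): PV = PMT₁ / (r − g) = 99,400 / (r − 0.0111) = £1,345,060.89.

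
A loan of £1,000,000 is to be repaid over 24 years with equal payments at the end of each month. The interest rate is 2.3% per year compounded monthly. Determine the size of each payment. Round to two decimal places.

£4,521.52

Level ordinary annuity; solve PV = PMT × [(1 − (1+r)^−n)/r] for PMT.
Periodic rate r = 0.023/12 per month; n is counted in months.
With n = 288: PMT = 1,000,000 / ([(1 − (1+r)^−n)/r]) = £4,521.52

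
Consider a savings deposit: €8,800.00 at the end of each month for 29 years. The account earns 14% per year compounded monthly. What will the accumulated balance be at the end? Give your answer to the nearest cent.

This is an ordinary annuity: 348 deposits of €8,800.00 at the end of each month.
Periodic rate r = 0.14/12 per month; n is counted in months.
FV = PMT × [((1+r)^n − 1)/r] = 8,800 × [(1+r)^348 − 1] / r = €41,959,222.51

€41,959,222.51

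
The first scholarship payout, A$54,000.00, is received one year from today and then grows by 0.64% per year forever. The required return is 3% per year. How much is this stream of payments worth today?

A$2,288,135.59

Periodic rate r = 0.03 per year.
Growing perpetuity (Gordon): PV = PMT₁ / (r − g) = 54,000 / (r − 0.0064) = A$2,288,135.59.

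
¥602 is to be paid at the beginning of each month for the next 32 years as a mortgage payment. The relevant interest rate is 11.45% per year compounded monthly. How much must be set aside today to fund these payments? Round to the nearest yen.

This is an annuity due: 384 payments of ¥602 at the beginning of each month.
Periodic rate r = 0.1145/12 per month; n is counted in months.
PV = PMT × [(1 − (1+r)^−n)/r] × (1+r) = 602 × [1 − (1+r)^−384] / r × (1+r) = ¥62,033

¥62,033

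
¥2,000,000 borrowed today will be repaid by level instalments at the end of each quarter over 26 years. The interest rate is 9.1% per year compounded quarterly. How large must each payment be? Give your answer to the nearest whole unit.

¥50,353

Level ordinary annuity; solve PV = PMT × [(1 − (1+r)^−n)/r] for PMT.
Periodic rate r = 0.091/4 per quarter; n is counted in quarters.
With n = 104: PMT = 2,000,000 / ([(1 − (1+r)^−n)/r]) = ¥50,353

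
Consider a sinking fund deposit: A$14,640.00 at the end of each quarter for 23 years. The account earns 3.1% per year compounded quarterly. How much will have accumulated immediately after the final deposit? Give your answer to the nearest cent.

This is an ordinary annuity: 92 deposits of A$14,640.00 at the end of each quarter.
Periodic rate r = 0.031/4 per quarter; n is counted in quarters.
FV = PMT × [((1+r)^n − 1)/r] = 14,640 × [(1+r)^92 − 1] / r = A$1,954,208.59

A$1,954,208.59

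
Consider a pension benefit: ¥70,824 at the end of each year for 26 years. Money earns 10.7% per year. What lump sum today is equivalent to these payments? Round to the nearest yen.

¥614,813

This is an ordinary annuity: 26 payments of ¥70,824 at the end of each year.
Periodic rate r = 0.107 per year.
PV = PMT × [(1 − (1+r)^−n)/r] = 70,824 × [1 − (1+r)^−26] / r = ¥614,813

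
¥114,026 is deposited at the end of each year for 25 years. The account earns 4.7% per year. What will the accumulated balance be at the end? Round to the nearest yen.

This is an ordinary annuity: 25 deposits of ¥114,026 at the end of each year.
Periodic rate r = 0.047 per year.
FV = PMT × [((1+r)^n − 1)/r] = 114,026 × [(1+r)^25 − 1] / r = ¥5,222,359

¥5,222,359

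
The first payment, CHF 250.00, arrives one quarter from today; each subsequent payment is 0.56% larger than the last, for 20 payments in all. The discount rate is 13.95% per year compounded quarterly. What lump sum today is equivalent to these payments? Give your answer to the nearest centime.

Periodic rate r = 0.1395/4 per quarter; n is counted in quarters.
Growing ordinary annuity: PV = PMT₁ × [1 − ((1+g)/(1+r))^n] / (r − g) = 250 × [1 − ((1+0.0056)/(1+r))^20] / (r − 0.0056) = CHF 3,729.21.

CHF 3,729.21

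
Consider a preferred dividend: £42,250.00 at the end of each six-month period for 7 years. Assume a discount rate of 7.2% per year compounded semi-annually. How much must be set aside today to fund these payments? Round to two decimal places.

£458,312.08

This is an ordinary annuity: 14 payments of £42,250.00 at the end of each six-month period.
Periodic rate r = 0.072/2 per half-year; n is counted in half-years.
PV = PMT × [(1 − (1+r)^−n)/r] = 42,250 × [1 − (1+r)^−14] / r = £458,312.08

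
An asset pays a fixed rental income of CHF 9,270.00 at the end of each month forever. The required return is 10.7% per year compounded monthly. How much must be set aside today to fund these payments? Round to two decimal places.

Periodic rate r = 0.107/12 per month.
Level perpetuity: PV = PMT / r = 9,270 / (0.107/12) = CHF 1,039,626.17.

CHF 1,039,626.17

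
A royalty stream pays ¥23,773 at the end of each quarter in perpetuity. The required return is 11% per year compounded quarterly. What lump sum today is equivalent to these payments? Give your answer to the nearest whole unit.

Periodic rate r = 0.11/4 per quarter.
Level perpetuity: PV = PMT / r = 23,773 / (0.11/4) = ¥864,473.

¥864,473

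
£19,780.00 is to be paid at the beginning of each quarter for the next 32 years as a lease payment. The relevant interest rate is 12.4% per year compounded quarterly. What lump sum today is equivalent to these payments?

£644,631.13

This is an annuity due: 128 payments of £19,780.00 at the beginning of each quarter.
Periodic rate r = 0.124/4 per quarter; n is counted in quarters.
PV = PMT × [(1 − (1+r)^−n)/r] × (1+r) = 19,780 × [1 − (1+r)^−128] / r × (1+r) = £644,631.13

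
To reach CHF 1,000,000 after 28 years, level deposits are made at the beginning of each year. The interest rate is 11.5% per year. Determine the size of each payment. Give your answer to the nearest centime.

Level annuity due; solve FV = PMT × [((1+r)^n − 1)/r] × (1+r) for PMT.
Periodic rate r = 0.115 per year.
With n = 28: PMT = 1,000,000 / ([((1+r)^n − 1)/r] × (1+r)) = CHF 5,138.57

CHF 5,138.57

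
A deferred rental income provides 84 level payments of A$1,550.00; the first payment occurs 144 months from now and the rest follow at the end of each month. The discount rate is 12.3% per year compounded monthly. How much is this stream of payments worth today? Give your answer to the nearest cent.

A$20,242.02

Ordinary annuity of 84 payments, first payment at period 144.
Periodic rate r = 0.123/12 per month; n is counted in months.
The ordinary-annuity PV formula values the stream one period before the first payment (period 143); discount that back 143 periods:
PV₀ = 1,550 × [1 − (1+r)^−84] / r × (1+r)^−143 = A$20,242.02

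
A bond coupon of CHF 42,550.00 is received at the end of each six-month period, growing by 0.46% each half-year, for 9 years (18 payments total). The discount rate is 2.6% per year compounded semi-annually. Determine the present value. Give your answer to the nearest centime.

CHF 705,065.55

Periodic rate r = 0.026/2 per half-year; n is counted in half-years.
Growing ordinary annuity: PV = PMT₁ × [1 − ((1+g)/(1+r))^n] / (r − g) = 42,550 × [1 − ((1+0.0046)/(1+r))^18] / (r − 0.0046) = CHF 705,065.55.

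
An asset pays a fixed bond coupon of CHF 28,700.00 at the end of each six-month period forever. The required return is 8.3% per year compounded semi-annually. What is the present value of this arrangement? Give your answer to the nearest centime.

Periodic rate r = 0.083/2 per half-year.
Level perpetuity: PV = PMT / r = 28,700 / (0.083/2) = CHF 691,566.27.

CHF 691,566.27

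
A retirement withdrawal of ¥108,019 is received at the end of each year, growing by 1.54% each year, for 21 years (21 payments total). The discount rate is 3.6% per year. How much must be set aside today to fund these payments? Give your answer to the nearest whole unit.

Periodic rate r = 0.036 per year.
Growing ordinary annuity: PV = PMT₁ × [1 − ((1+g)/(1+r))^n] / (r − g) = 108,019 × [1 − ((1+0.0154)/(1+r))^21] / (r − 0.0154) = ¥1,804,433.

¥1,804,433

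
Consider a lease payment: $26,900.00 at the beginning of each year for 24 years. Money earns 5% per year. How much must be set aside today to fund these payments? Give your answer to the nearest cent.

$389,742.64

This is an annuity due: 24 payments of $26,900.00 at the beginning of each year.
Periodic rate r = 0.05 per year.
PV = PMT × [(1 − (1+r)^−n)/r] × (1+r) = 26,900 × [1 − (1+r)^−24] / r × (1+r) = $389,742.64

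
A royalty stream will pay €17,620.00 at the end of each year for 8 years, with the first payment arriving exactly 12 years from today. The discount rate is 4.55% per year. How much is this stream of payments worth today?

Ordinary annuity of 8 payments, first payment at period 12.
Periodic rate r = 0.0455 per year.
The ordinary-annuity PV formula values the stream one period before the first payment (period 11); discount that back 11 periods:
PV₀ = 17,620 × [1 − (1+r)^−8] / r × (1+r)^−11 = €71,093.18

€71,093.18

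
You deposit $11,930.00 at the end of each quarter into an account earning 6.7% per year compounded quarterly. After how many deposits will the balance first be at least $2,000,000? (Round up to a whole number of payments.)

Periodic rate r = 0.067/4 per quarter; n is counted in quarters.
Ordinary annuity FV: 2,000,000 = 11,930 × [((1+r)^n − 1)/r].
(1+r)^n = 1 + 2,000,000 × r / 11,930, so n = ln(1 + 2,000,000·r/11,930) / ln(1+r) = 80.49.
Round up to a whole number of payments: n = 81.

81 payments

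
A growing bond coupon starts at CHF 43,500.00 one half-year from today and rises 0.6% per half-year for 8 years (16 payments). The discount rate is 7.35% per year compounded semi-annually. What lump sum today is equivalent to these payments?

CHF 540,803.80

Periodic rate r = 0.0735/2 per half-year; n is counted in half-years.
Growing ordinary annuity: PV = PMT₁ × [1 − ((1+g)/(1+r))^n] / (r − g) = 43,500 × [1 − ((1+0.006)/(1+r))^16] / (r − 0.006) = CHF 540,803.80.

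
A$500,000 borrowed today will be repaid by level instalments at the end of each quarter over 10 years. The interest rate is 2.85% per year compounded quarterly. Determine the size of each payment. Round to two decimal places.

A$14,409.92

Level ordinary annuity; solve PV = PMT × [(1 − (1+r)^−n)/r] for PMT.
Periodic rate r = 0.0285/4 per quarter; n is counted in quarters.
With n = 40: PMT = 500,000 / ([(1 − (1+r)^−n)/r]) = A$14,409.92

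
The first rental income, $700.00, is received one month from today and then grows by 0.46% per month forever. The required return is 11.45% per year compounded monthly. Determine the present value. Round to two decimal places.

Periodic rate r = 0.1145/12 per month.
Growing perpetuity (Gordon): PV = PMT₁ / (r − g) = 700 / (r − 0.0046) = $141,652.61.

$141,652.61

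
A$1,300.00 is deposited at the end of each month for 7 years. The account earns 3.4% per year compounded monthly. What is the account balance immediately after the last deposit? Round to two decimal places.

This is an ordinary annuity: 84 deposits of A$1,300.00 at the end of each month.
Periodic rate r = 0.034/12 per month; n is counted in months.
FV = PMT × [((1+r)^n − 1)/r] = 1,300 × [(1+r)^84 − 1] / r = A$123,094.23

A$123,094.23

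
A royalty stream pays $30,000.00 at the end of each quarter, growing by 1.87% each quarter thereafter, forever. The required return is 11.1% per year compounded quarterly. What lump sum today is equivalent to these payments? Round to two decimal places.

$3,314,917.13

Periodic rate r = 0.111/4 per quarter.
Growing perpetuity (Gordon): PV = PMT₁ / (r − g) = 30,000 / (r − 0.0187) = $3,314,917.13.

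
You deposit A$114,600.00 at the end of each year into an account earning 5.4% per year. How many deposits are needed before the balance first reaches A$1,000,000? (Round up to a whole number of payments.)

Periodic rate r = 0.054 per year.
Ordinary annuity FV: 1,000,000 = 114,600 × [((1+r)^n − 1)/r].
(1+r)^n = 1 + 1,000,000 × r / 114,600, so n = ln(1 + 1,000,000·r/114,600) / ln(1+r) = 7.34.
Round up to a whole number of payments: n = 8.

8 payments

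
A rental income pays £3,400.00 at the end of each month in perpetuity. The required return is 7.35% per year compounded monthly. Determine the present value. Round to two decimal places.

Periodic rate r = 0.0735/12 per month.
Level perpetuity: PV = PMT / r = 3,400 / (0.0735/12) = £555,102.04.

£555,102.04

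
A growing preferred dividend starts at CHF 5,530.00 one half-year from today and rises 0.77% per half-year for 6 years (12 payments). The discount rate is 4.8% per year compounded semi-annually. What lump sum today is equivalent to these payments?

Periodic rate r = 0.048/2 per half-year; n is counted in half-years.
Growing ordinary annuity: PV = PMT₁ × [1 − ((1+g)/(1+r))^n] / (r − g) = 5,530 × [1 − ((1+0.0077)/(1+r))^12] / (r − 0.0077) = CHF 59,421.64.

CHF 59,421.64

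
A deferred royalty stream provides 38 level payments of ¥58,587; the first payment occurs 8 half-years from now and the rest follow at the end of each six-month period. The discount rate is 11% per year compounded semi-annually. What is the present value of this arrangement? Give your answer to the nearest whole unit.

¥636,534

Ordinary annuity of 38 payments, first payment at period 8.
Periodic rate r = 0.11/2 per half-year; n is counted in half-years.
The ordinary-annuity PV formula values the stream one period before the first payment (period 7); discount that back 7 periods:
PV₀ = 58,587 × [1 − (1+r)^−38] / r × (1+r)^−7 = ¥636,534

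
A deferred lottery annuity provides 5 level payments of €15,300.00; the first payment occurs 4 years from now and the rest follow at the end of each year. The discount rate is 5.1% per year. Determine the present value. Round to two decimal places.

€56,900.90

Ordinary annuity of 5 payments, first payment at period 4.
Periodic rate r = 0.051 per year.
The ordinary-annuity PV formula values the stream one period before the first payment (period 3); discount that back 3 periods:
PV₀ = 15,300 × [1 − (1+r)^−5] / r × (1+r)^−3 = €56,900.90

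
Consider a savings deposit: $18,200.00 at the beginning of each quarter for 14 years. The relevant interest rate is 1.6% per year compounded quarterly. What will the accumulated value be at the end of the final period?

This is an annuity due: 56 deposits of $18,200.00 at the beginning of each quarter.
Periodic rate r = 0.016/4 per quarter; n is counted in quarters.
FV = PMT × [((1+r)^n − 1)/r] × (1+r) = 18,200 × [(1+r)^56 − 1] / r × (1+r) = $1,144,389.62

$1,144,389.62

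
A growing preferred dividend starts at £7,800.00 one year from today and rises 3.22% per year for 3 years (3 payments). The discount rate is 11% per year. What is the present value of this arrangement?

£19,638.03

Periodic rate r = 0.11 per year.
Growing ordinary annuity: PV = PMT₁ × [1 − ((1+g)/(1+r))^n] / (r − g) = 7,800 × [1 − ((1+0.0322)/(1+r))^3] / (r − 0.0322) = £19,638.03.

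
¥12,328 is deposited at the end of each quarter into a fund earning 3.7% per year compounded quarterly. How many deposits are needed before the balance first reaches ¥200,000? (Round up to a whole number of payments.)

16 payments

Periodic rate r = 0.037/4 per quarter; n is counted in quarters.
Ordinary annuity FV: 200,000 = 12,328 × [((1+r)^n − 1)/r].
(1+r)^n = 1 + 200,000 × r / 12,328, so n = ln(1 + 200,000·r/12,328) / ln(1+r) = 15.19.
Round up to a whole number of payments: n = 16.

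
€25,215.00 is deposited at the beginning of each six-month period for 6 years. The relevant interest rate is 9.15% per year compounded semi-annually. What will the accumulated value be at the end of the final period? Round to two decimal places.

€409,531.47

This is an annuity due: 12 deposits of €25,215.00 at the beginning of each six-month period.
Periodic rate r = 0.0915/2 per half-year; n is counted in half-years.
FV = PMT × [((1+r)^n − 1)/r] × (1+r) = 25,215 × [(1+r)^12 − 1] / r × (1+r) = €409,531.47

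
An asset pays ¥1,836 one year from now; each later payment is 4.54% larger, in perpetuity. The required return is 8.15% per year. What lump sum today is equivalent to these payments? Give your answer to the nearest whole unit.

¥50,859

Periodic rate r = 0.0815 per year.
Growing perpetuity (Gordon): PV = PMT₁ / (r − g) = 1,836 / (r − 0.0454) = ¥50,859.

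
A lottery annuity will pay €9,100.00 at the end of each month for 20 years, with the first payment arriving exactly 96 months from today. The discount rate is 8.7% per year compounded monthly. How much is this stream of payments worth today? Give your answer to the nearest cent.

€520,306.80

Ordinary annuity of 240 payments, first payment at period 96.
Periodic rate r = 0.087/12 per month; n is counted in months.
The ordinary-annuity PV formula values the stream one period before the first payment (period 95); discount that back 95 periods:
PV₀ = 9,100 × [1 − (1+r)^−240] / r × (1+r)^−95 = €520,306.80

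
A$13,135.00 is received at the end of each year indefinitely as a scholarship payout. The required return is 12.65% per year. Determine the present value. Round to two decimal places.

A$103,833.99

Periodic rate r = 0.1265 per year.
Level perpetuity: PV = PMT / r = 13,135 / (0.1265) = A$103,833.99.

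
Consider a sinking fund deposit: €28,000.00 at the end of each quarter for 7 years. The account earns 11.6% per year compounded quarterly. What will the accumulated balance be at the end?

€1,184,245.48

This is an ordinary annuity: 28 deposits of €28,000.00 at the end of each quarter.
Periodic rate r = 0.116/4 per quarter; n is counted in quarters.
FV = PMT × [((1+r)^n − 1)/r] = 28,000 × [(1+r)^28 − 1] / r = €1,184,245.48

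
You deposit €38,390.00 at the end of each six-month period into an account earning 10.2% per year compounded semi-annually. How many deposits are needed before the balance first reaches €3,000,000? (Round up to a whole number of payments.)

Periodic rate r = 0.102/2 per half-year; n is counted in half-years.
Ordinary annuity FV: 3,000,000 = 38,390 × [((1+r)^n − 1)/r].
(1+r)^n = 1 + 3,000,000 × r / 38,390, so n = ln(1 + 3,000,000·r/38,390) / ln(1+r) = 32.30.
Round up to a whole number of payments: n = 33.

33 payments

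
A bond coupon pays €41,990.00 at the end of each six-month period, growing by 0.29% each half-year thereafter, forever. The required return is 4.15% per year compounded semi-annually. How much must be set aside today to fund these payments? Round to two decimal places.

€2,352,380.95

Periodic rate r = 0.0415/2 per half-year.
Growing perpetuity (Gordon): PV = PMT₁ / (r − g) = 41,990 / (r − 0.0029) = €2,352,380.95.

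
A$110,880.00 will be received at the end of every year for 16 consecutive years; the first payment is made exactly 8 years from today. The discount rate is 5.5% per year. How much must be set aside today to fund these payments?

A$797,457.31

Ordinary annuity of 16 payments, first payment at period 8.
Periodic rate r = 0.055 per year.
The ordinary-annuity PV formula values the stream one period before the first payment (period 7); discount that back 7 periods:
PV₀ = 110,880 × [1 − (1+r)^−16] / r × (1+r)^−7 = A$797,457.31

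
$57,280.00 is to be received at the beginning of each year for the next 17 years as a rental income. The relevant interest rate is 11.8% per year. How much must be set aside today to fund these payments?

$461,223.52

This is an annuity due: 17 payments of $57,280.00 at the beginning of each year.
Periodic rate r = 0.118 per year.
PV = PMT × [(1 − (1+r)^−n)/r] × (1+r) = 57,280 × [1 − (1+r)^−17] / r × (1+r) = $461,223.52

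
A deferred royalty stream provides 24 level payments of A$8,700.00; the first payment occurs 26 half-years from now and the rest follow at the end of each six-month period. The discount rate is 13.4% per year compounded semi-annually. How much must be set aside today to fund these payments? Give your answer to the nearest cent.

Ordinary annuity of 24 payments, first payment at period 26.
Periodic rate r = 0.134/2 per half-year; n is counted in half-years.
The ordinary-annuity PV formula values the stream one period before the first payment (period 25); discount that back 25 periods:
PV₀ = 8,700 × [1 − (1+r)^−24] / r × (1+r)^−25 = A$20,252.19

A$20,252.19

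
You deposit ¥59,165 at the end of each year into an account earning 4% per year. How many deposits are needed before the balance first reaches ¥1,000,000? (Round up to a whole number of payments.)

14 payments

Periodic rate r = 0.04 per year.
Ordinary annuity FV: 1,000,000 = 59,165 × [((1+r)^n − 1)/r].
(1+r)^n = 1 + 1,000,000 × r / 59,165, so n = ln(1 + 1,000,000·r/59,165) / ln(1+r) = 13.17.
Round up to a whole number of payments: n = 14.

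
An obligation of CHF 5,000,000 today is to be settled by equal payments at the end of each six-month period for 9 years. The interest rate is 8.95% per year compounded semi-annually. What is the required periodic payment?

Level ordinary annuity; solve PV = PMT × [(1 − (1+r)^−n)/r] for PMT.
Periodic rate r = 0.0895/2 per half-year; n is counted in half-years.
With n = 18: PMT = 5,000,000 / ([(1 − (1+r)^−n)/r]) = CHF 410,365.73

CHF 410,365.73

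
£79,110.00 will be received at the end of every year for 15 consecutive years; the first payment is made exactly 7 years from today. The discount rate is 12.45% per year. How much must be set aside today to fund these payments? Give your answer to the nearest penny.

Ordinary annuity of 15 payments, first payment at period 7.
Periodic rate r = 0.1245 per year.
The ordinary-annuity PV formula values the stream one period before the first payment (period 6); discount that back 6 periods:
PV₀ = 79,110 × [1 − (1+r)^−15] / r × (1+r)^−6 = £260,207.05

£260,207.05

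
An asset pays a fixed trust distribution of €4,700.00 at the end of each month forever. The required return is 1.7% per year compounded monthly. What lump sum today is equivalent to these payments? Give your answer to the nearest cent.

€3,317,647.06

Periodic rate r = 0.017/12 per month.
Level perpetuity: PV = PMT / r = 4,700 / (0.017/12) = €3,317,647.06.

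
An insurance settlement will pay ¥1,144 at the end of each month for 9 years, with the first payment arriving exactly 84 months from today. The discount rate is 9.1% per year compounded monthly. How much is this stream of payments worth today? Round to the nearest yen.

¥44,946

Ordinary annuity of 108 payments, first payment at period 84.
Periodic rate r = 0.091/12 per month; n is counted in months.
The ordinary-annuity PV formula values the stream one period before the first payment (period 83); discount that back 83 periods:
PV₀ = 1,144 × [1 − (1+r)^−108] / r × (1+r)^−83 = ¥44,946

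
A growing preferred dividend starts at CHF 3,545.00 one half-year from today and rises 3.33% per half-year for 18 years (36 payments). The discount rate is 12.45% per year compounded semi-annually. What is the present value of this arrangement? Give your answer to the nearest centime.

Periodic rate r = 0.1245/2 per half-year; n is counted in half-years.
Growing ordinary annuity: PV = PMT₁ × [1 − ((1+g)/(1+r))^n] / (r − g) = 3,545 × [1 − ((1+0.0333)/(1+r))^36] / (r − 0.0333) = CHF 77,167.28.

CHF 77,167.28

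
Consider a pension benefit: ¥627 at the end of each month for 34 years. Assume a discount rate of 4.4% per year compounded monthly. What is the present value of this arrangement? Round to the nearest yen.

¥132,587

This is an ordinary annuity: 408 payments of ¥627 at the end of each month.
Periodic rate r = 0.044/12 per month; n is counted in months.
PV = PMT × [(1 − (1+r)^−n)/r] = 627 × [1 − (1+r)^−408] / r = ¥132,587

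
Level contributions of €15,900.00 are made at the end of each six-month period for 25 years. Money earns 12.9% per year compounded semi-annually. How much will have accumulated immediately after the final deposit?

This is an ordinary annuity: 50 deposits of €15,900.00 at the end of each six-month period.
Periodic rate r = 0.129/2 per half-year; n is counted in half-years.
FV = PMT × [((1+r)^n − 1)/r] = 15,900 × [(1+r)^50 − 1] / r = €5,365,527.60

€5,365,527.60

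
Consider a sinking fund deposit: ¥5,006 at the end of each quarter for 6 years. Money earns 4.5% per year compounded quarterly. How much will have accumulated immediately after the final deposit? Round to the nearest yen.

¥137,049

This is an ordinary annuity: 24 deposits of ¥5,006 at the end of each quarter.
Periodic rate r = 0.045/4 per quarter; n is counted in quarters.
FV = PMT × [((1+r)^n − 1)/r] = 5,006 × [(1+r)^24 − 1] / r = ¥137,049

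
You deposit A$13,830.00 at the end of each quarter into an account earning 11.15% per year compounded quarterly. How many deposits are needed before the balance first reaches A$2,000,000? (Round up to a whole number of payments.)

Periodic rate r = 0.1115/4 per quarter; n is counted in quarters.
Ordinary annuity FV: 2,000,000 = 13,830 × [((1+r)^n − 1)/r].
(1+r)^n = 1 + 2,000,000 × r / 13,830, so n = ln(1 + 2,000,000·r/13,830) / ln(1+r) = 58.76.
Round up to a whole number of payments: n = 59.

59 payments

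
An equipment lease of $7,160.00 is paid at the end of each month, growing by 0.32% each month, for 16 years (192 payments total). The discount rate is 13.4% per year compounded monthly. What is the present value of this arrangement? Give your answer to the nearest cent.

$701,922.64

Periodic rate r = 0.134/12 per month; n is counted in months.
Growing ordinary annuity: PV = PMT₁ × [1 − ((1+g)/(1+r))^n] / (r − g) = 7,160 × [1 − ((1+0.0032)/(1+r))^192] / (r − 0.0032) = $701,922.64.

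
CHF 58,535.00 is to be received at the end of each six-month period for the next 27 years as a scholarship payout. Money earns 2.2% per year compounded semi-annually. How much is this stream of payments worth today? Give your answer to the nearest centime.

This is an ordinary annuity: 54 payments of CHF 58,535.00 at the end of each six-month period.
Periodic rate r = 0.022/2 per half-year; n is counted in half-years.
PV = PMT × [(1 − (1+r)^−n)/r] = 58,535 × [1 − (1+r)^−54] / r = CHF 2,373,818.02

CHF 2,373,818.02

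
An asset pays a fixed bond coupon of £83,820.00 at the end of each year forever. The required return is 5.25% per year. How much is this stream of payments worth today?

Periodic rate r = 0.0525 per year.
Level perpetuity: PV = PMT / r = 83,820 / (0.0525) = £1,596,571.43.

£1,596,571.43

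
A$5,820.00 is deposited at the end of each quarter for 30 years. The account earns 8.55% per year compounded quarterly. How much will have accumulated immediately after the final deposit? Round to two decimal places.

This is an ordinary annuity: 120 deposits of A$5,820.00 at the end of each quarter.
Periodic rate r = 0.0855/4 per quarter; n is counted in quarters.
FV = PMT × [((1+r)^n − 1)/r] = 5,820 × [(1+r)^120 − 1] / r = A$3,173,151.29

A$3,173,151.29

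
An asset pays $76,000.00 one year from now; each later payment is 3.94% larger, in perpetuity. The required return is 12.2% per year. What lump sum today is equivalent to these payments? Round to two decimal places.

Periodic rate r = 0.122 per year.
Growing perpetuity (Gordon): PV = PMT₁ / (r − g) = 76,000 / (r − 0.0394) = $920,096.85.

$920,096.85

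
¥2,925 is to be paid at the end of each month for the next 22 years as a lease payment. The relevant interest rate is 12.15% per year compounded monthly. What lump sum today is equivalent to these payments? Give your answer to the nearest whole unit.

¥268,673

This is an ordinary annuity: 264 payments of ¥2,925 at the end of each month.
Periodic rate r = 0.1215/12 per month; n is counted in months.
PV = PMT × [(1 − (1+r)^−n)/r] = 2,925 × [1 − (1+r)^−264] / r = ¥268,673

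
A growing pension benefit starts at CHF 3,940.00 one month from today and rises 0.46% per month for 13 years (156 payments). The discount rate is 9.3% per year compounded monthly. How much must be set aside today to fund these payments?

CHF 483,285.64

Periodic rate r = 0.093/12 per month; n is counted in months.
Growing ordinary annuity: PV = PMT₁ × [1 − ((1+g)/(1+r))^n] / (r − g) = 3,940 × [1 − ((1+0.0046)/(1+r))^156] / (r − 0.0046) = CHF 483,285.64.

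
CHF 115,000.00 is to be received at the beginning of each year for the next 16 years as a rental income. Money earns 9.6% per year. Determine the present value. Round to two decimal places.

CHF 1,010,038.27

This is an annuity due: 16 payments of CHF 115,000.00 at the beginning of each year.
Periodic rate r = 0.096 per year.
PV = PMT × [(1 − (1+r)^−n)/r] × (1+r) = 115,000 × [1 − (1+r)^−16] / r × (1+r) = CHF 1,010,038.27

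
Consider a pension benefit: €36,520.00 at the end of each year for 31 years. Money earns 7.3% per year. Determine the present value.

€443,959.95

This is an ordinary annuity: 31 payments of €36,520.00 at the end of each year.
Periodic rate r = 0.073 per year.
PV = PMT × [(1 − (1+r)^−n)/r] = 36,520 × [1 − (1+r)^−31] / r = €443,959.95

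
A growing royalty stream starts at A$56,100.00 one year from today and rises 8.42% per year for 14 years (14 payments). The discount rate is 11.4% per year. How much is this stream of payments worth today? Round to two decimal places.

Periodic rate r = 0.114 per year.
Growing ordinary annuity: PV = PMT₁ × [1 − ((1+g)/(1+r))^n] / (r − g) = 56,100 × [1 − ((1+0.0842)/(1+r))^14] / (r − 0.0842) = A$594,640.18.

A$594,640.18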